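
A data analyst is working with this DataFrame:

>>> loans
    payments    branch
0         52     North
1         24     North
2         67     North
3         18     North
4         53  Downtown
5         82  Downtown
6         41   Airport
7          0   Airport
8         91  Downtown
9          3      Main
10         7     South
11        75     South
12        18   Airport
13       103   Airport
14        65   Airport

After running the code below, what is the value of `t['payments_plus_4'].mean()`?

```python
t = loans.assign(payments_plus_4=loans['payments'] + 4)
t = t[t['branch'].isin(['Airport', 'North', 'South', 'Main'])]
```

43.4166666667

add column payments_plus_4 = loans['payments'] + 4:
    payments    branch  payments_plus_4
0         52     North               56
1         24     North               28
2         67     North               71
3         18     North               22
4         53  Downtown               57
5         82  Downtown               86
6         41   Airport               45
7          0   Airport                4
8         91  Downtown               95
9          3      Main                7
10         7     South               11
11        75     South               79
12        18   Airport               22
13       103   Airport              107
14        65   Airport               69
filter rows where branch in ['Airport', 'North', 'South', 'Main']:
    payments   branch  payments_plus_4
0         52    North               56
1         24    North               28
2         67    North               71
3         18    North               22
6         41  Airport               45
7          0  Airport                4
9          3     Main                7
10         7    South               11
11        75    South               79
12        18  Airport               22
13       103  Airport              107
14        65  Airport               69
The mean of column 'payments_plus_4' is 43.4166666667.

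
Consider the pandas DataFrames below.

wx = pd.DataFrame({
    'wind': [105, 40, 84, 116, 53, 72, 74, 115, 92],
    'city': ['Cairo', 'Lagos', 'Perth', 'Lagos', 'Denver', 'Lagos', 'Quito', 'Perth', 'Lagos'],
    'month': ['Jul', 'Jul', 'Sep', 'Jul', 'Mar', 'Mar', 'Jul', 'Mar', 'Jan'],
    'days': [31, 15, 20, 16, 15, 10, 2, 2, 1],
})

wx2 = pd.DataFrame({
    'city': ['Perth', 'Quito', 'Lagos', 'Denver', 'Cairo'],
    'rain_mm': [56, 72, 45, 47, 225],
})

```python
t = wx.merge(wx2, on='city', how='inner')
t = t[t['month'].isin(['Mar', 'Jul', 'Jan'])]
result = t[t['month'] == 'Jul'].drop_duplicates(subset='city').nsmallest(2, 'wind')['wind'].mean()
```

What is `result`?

merge on 'city' (how='inner') → 9 rows:
   wind    city month  days  rain_mm
0   105   Cairo   Jul    31      225
1    40   Lagos   Jul    15       45
2    84   Perth   Sep    20       56
3   116   Lagos   Jul    16       45
4    53  Denver   Mar    15       47
5    72   Lagos   Mar    10       45
6    74   Quito   Jul     2       72
7   115   Perth   Mar     2       56
8    92   Lagos   Jan     1       45
filter rows where month in ['Mar', 'Jul', 'Jan']:
   wind    city month  days  rain_mm
0   105   Cairo   Jul    31      225
1    40   Lagos   Jul    15       45
3   116   Lagos   Jul    16       45
4    53  Denver   Mar    15       47
5    72   Lagos   Mar    10       45
6    74   Quito   Jul     2       72
7   115   Perth   Mar     2       56
8    92   Lagos   Jan     1       45
filter rows where month == 'Jul':
   wind   city month  days  rain_mm
0   105  Cairo   Jul    31      225
1    40  Lagos   Jul    15       45
3   116  Lagos   Jul    16       45
6    74  Quito   Jul     2       72
drop duplicate city (keep=first):
   wind   city month  days  rain_mm
0   105  Cairo   Jul    31      225
1    40  Lagos   Jul    15       45
6    74  Quito   Jul     2       72
take 2 rows with smallest wind:
   wind   city month  days  rain_mm
1    40  Lagos   Jul    15       45
6    74  Quito   Jul     2       72
Then the mean of column 'wind': 57.0

57.0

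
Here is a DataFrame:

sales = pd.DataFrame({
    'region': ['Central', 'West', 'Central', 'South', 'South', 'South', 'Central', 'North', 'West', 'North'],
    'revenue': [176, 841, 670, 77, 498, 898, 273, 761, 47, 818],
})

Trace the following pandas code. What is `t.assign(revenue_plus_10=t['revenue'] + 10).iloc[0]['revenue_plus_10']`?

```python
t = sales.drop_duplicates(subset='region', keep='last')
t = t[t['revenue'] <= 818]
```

283

drop duplicate region (keep=last):
    region  revenue
5    South      898
6  Central      273
8     West       47
9    North      818
filter rows where revenue <= 818:
    region  revenue
6  Central      273
8     West       47
9    North      818
add column revenue_plus_10 = t['revenue'] + 10:
    region  revenue  revenue_plus_10
6  Central      273              283
8     West       47               57
9    North      818              828
Hence 283.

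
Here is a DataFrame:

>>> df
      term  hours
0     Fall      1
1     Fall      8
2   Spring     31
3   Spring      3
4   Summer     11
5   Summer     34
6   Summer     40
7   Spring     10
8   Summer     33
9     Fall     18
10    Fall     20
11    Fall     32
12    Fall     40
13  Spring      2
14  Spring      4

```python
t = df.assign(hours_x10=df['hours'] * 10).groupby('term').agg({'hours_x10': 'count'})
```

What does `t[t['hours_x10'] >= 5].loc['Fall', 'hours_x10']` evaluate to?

6

add column hours_x10 = df['hours'] * 10:
      term  hours  hours_x10
0     Fall      1         10
1     Fall      8         80
2   Spring     31        310
3   Spring      3         30
4   Summer     11        110
5   Summer     34        340
6   Summer     40        400
7   Spring     10        100
8   Summer     33        330
9     Fall     18        180
10    Fall     20        200
11    Fall     32        320
12    Fall     40        400
13  Spring      2         20
14  Spring      4         40
group by term, count of hours_x10:
        hours_x10
term             
Fall            6
Spring          5
Summer          4
filter rows where hours_x10 >= 5:
        hours_x10
term             
Fall            6
Spring          5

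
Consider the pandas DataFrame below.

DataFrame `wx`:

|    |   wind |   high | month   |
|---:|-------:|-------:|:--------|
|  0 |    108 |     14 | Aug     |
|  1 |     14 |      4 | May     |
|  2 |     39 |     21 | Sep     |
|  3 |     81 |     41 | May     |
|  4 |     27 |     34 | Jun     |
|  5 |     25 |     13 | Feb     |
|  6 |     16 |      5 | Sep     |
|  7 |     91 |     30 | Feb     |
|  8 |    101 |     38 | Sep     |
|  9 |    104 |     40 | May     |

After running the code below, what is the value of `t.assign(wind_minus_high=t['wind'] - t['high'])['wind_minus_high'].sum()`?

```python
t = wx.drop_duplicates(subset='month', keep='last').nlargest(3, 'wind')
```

drop duplicate month (keep=last):
   wind  high month
0   108    14   Aug
4    27    34   Jun
7    91    30   Feb
8   101    38   Sep
9   104    40   May
take 3 rows with largest wind:
   wind  high month
0   108    14   Aug
9   104    40   May
8   101    38   Sep
add column wind_minus_high = t['wind'] - t['high']:
   wind  high month  wind_minus_high
0   108    14   Aug               94
9   104    40   May               64
8   101    38   Sep               63

221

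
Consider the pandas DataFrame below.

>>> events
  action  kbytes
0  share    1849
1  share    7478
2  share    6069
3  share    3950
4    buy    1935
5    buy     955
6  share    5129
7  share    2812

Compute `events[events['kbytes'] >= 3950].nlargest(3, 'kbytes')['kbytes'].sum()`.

18676

filter rows where kbytes >= 3950:
  action  kbytes
1  share    7478
2  share    6069
3  share    3950
6  share    5129
take 3 rows with largest kbytes:
  action  kbytes
1  share    7478
2  share    6069
6  share    5129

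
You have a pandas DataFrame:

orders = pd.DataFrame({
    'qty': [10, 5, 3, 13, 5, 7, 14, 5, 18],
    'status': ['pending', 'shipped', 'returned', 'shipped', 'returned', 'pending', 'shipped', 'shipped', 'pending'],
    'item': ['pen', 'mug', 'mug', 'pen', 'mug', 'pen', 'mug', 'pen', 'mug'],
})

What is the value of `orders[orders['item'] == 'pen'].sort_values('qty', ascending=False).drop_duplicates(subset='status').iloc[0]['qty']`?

filter rows where item == 'pen':
   qty   status item
0   10  pending  pen
3   13  shipped  pen
5    7  pending  pen
7    5  shipped  pen
sort by qty descending:
   qty   status item
3   13  shipped  pen
0   10  pending  pen
5    7  pending  pen
7    5  shipped  pen
drop duplicate status (keep=first):
   qty   status item
3   13  shipped  pen
0   10  pending  pen
Hence 13.

13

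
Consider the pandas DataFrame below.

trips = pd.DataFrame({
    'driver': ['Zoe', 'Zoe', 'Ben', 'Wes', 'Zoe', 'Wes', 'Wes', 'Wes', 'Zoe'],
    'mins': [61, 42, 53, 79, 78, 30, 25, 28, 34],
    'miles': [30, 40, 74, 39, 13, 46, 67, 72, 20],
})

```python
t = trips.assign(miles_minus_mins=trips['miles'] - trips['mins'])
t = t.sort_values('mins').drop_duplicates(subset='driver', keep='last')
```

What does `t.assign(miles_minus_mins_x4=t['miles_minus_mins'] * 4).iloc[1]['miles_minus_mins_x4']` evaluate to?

-260

add column miles_minus_mins = trips['miles'] - trips['mins']:
  driver  mins  miles  miles_minus_mins
0    Zoe    61     30               -31
1    Zoe    42     40                -2
2    Ben    53     74                21
3    Wes    79     39               -40
4    Zoe    78     13               -65
5    Wes    30     46                16
6    Wes    25     67                42
7    Wes    28     72                44
8    Zoe    34     20               -14
sort by mins:
  driver  mins  miles  miles_minus_mins
6    Wes    25     67                42
7    Wes    28     72                44
5    Wes    30     46                16
8    Zoe    34     20               -14
1    Zoe    42     40                -2
2    Ben    53     74                21
0    Zoe    61     30               -31
4    Zoe    78     13               -65
3    Wes    79     39               -40
drop duplicate driver (keep=last):
  driver  mins  miles  miles_minus_mins
2    Ben    53     74                21
4    Zoe    78     13               -65
3    Wes    79     39               -40
add column miles_minus_mins_x4 = t['miles_minus_mins'] * 4:
  driver  mins  miles  miles_minus_mins  miles_minus_mins_x4
2    Ben    53     74                21                   84
4    Zoe    78     13               -65                 -260
3    Wes    79     39               -40                 -160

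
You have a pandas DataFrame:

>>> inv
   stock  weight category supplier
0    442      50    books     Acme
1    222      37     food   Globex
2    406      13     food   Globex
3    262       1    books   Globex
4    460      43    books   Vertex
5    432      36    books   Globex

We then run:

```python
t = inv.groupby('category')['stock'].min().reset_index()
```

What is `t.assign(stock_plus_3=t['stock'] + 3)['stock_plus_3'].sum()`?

group by category, min of stock:
category
books    262
food     222
Name: stock, dtype: int64
reset_index():
  category  stock
0    books    262
1     food    222
add column stock_plus_3 = t['stock'] + 3:
  category  stock  stock_plus_3
0    books    262           265
1     food    222           225
So sum() = 490.

490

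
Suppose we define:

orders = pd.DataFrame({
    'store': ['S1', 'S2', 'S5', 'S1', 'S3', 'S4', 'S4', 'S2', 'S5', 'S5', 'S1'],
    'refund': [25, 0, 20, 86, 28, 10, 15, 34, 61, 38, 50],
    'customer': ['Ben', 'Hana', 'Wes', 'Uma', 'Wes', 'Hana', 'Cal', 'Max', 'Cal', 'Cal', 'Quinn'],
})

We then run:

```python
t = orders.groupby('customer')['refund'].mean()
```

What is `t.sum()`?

262.0

group by customer, mean of refund:
customer
Ben      25.0
Cal      38.0
Hana      5.0
Max      34.0
Quinn    50.0
Uma      86.0
Wes      24.0
Name: refund, dtype: float64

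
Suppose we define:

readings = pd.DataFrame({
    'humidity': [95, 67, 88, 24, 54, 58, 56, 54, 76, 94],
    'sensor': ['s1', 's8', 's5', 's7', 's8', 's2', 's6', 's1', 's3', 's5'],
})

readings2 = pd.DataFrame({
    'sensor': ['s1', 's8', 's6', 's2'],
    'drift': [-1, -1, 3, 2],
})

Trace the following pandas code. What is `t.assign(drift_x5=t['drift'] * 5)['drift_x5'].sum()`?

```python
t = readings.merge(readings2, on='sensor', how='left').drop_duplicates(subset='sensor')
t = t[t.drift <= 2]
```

merge on 'sensor' (how='left') → 10 rows:
   humidity sensor  drift
0        95     s1   -1.0
1        67     s8   -1.0
2        88     s5    NaN
3        24     s7    NaN
4        54     s8   -1.0
5        58     s2    2.0
6        56     s6    3.0
7        54     s1   -1.0
8        76     s3    NaN
9        94     s5    NaN
drop duplicate sensor (keep=first):
   humidity sensor  drift
0        95     s1   -1.0
1        67     s8   -1.0
2        88     s5    NaN
3        24     s7    NaN
5        58     s2    2.0
6        56     s6    3.0
8        76     s3    NaN
filter rows where drift <= 2:
   humidity sensor  drift
0        95     s1   -1.0
1        67     s8   -1.0
5        58     s2    2.0
add column drift_x5 = t['drift'] * 5:
   humidity sensor  drift  drift_x5
0        95     s1   -1.0      -5.0
1        67     s8   -1.0      -5.0
5        58     s2    2.0      10.0
Then the sum of column 'drift_x5': 0.0

0.0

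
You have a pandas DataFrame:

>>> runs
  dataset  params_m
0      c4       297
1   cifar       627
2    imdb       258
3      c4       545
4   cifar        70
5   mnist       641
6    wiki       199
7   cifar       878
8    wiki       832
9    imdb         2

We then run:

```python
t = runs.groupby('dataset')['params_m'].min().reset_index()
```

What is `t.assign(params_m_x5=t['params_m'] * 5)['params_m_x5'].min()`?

10

group by dataset, min of params_m:
dataset
c4       297
cifar     70
imdb       2
mnist    641
wiki     199
Name: params_m, dtype: int64
reset_index():
  dataset  params_m
0      c4       297
1   cifar        70
2    imdb         2
3   mnist       641
4    wiki       199
add column params_m_x5 = t['params_m'] * 5:
  dataset  params_m  params_m_x5
0      c4       297         1485
1   cifar        70          350
2    imdb         2           10
3   mnist       641         3205
4    wiki       199          995
So min() = 10.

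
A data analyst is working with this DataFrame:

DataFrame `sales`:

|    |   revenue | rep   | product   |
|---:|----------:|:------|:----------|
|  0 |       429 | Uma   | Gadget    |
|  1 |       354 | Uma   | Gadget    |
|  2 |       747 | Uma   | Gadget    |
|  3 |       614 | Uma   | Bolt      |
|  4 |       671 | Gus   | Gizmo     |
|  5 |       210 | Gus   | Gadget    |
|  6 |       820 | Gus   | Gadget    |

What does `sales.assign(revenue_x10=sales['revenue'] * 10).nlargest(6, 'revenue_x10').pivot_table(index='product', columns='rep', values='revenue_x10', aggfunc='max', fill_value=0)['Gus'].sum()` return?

14910

add column revenue_x10 = sales['revenue'] * 10:
   revenue  rep product  revenue_x10
0      429  Uma  Gadget         4290
1      354  Uma  Gadget         3540
2      747  Uma  Gadget         7470
3      614  Uma    Bolt         6140
4      671  Gus   Gizmo         6710
5      210  Gus  Gadget         2100
6      820  Gus  Gadget         8200
take 6 rows with largest revenue_x10:
   revenue  rep product  revenue_x10
6      820  Gus  Gadget         8200
2      747  Uma  Gadget         7470
4      671  Gus   Gizmo         6710
3      614  Uma    Bolt         6140
0      429  Uma  Gadget         4290
1      354  Uma  Gadget         3540
pivot: rows=product, cols=rep, max(revenue_x10):
rep       Gus   Uma
product            
Bolt        0  6140
Gadget   8200  7470
Gizmo    6710     0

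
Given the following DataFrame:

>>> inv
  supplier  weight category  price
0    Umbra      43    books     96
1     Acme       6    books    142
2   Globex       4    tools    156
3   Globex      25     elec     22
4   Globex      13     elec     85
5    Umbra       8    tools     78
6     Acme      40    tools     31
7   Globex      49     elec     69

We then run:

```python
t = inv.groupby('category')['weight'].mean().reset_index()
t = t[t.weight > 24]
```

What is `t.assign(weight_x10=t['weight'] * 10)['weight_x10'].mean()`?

group by category, mean of weight:
category
books    24.500000
elec     29.000000
tools    17.333333
Name: weight, dtype: float64
reset_index():
  category     weight
0    books  24.500000
1     elec  29.000000
2    tools  17.333333
filter rows where weight > 24:
  category  weight
0    books    24.5
1     elec    29.0
add column weight_x10 = t['weight'] * 10:
  category  weight  weight_x10
0    books    24.5       245.0
1     elec    29.0       290.0
So mean() = 267.5.

267.5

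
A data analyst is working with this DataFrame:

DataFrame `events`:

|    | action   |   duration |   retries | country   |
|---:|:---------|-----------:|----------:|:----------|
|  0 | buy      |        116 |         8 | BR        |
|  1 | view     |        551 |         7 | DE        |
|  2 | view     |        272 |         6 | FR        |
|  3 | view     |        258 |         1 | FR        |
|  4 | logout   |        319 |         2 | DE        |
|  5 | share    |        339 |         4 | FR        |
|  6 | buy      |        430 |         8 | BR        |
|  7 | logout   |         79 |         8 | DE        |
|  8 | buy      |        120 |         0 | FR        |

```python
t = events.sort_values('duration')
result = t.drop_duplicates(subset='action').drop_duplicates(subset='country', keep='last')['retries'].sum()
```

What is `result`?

sort by duration:
   action  duration  retries country
7  logout        79        8      DE
0     buy       116        8      BR
8     buy       120        0      FR
3    view       258        1      FR
2    view       272        6      FR
4  logout       319        2      DE
5   share       339        4      FR
6     buy       430        8      BR
1    view       551        7      DE
drop duplicate action (keep=first):
   action  duration  retries country
7  logout        79        8      DE
0     buy       116        8      BR
3    view       258        1      FR
5   share       339        4      FR
drop duplicate country (keep=last):
   action  duration  retries country
7  logout        79        8      DE
0     buy       116        8      BR
5   share       339        4      FR
So sum() = 20.

20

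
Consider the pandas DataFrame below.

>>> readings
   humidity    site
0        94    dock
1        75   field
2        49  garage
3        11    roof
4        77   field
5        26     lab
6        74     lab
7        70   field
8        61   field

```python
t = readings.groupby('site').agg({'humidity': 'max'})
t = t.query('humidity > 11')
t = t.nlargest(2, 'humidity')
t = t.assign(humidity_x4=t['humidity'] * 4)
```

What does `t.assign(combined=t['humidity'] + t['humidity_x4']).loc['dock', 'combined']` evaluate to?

group by site, max of humidity:
        humidity
site            
dock          94
field         77
garage        49
lab           74
roof          11
filter rows where humidity > 11:
        humidity
site            
dock          94
field         77
garage        49
lab           74
take 2 rows with largest humidity:
       humidity
site           
dock         94
field        77
add column humidity_x4 = t['humidity'] * 4:
       humidity  humidity_x4
site                        
dock         94          376
field        77          308
add column combined = t['humidity'] + t['humidity_x4']:
       humidity  humidity_x4  combined
site                                  
dock         94          376       470
field        77          308       385
value at row 'dock', column 'combined' → 470

470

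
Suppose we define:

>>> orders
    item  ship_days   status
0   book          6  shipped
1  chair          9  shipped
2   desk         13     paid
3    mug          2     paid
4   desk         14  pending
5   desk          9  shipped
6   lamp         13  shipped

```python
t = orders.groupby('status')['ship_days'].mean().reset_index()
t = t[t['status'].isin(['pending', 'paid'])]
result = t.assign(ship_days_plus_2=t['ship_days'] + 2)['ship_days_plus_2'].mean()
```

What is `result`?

12.75

group by status, mean of ship_days:
status
paid        7.50
pending    14.00
shipped     9.25
Name: ship_days, dtype: float64
reset_index():
    status  ship_days
0     paid       7.50
1  pending      14.00
2  shipped       9.25
filter rows where status in ['pending', 'paid']:
    status  ship_days
0     paid        7.5
1  pending       14.0
add column ship_days_plus_2 = t['ship_days'] + 2:
    status  ship_days  ship_days_plus_2
0     paid        7.5               9.5
1  pending       14.0              16.0
So mean() = 12.75.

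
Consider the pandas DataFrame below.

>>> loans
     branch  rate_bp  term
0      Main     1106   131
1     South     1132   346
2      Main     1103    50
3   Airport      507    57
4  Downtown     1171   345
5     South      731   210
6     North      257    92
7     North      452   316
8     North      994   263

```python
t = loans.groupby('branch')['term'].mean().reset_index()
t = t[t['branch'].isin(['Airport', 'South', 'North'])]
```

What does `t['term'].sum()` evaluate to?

558.666666667

group by branch, mean of term:
branch
Airport      57.000000
Downtown    345.000000
Main         90.500000
North       223.666667
South       278.000000
Name: term, dtype: float64
reset_index():
     branch        term
0   Airport   57.000000
1  Downtown  345.000000
2      Main   90.500000
3     North  223.666667
4     South  278.000000
filter rows where branch in ['Airport', 'South', 'North']:
    branch        term
0  Airport   57.000000
3    North  223.666667
4    South  278.000000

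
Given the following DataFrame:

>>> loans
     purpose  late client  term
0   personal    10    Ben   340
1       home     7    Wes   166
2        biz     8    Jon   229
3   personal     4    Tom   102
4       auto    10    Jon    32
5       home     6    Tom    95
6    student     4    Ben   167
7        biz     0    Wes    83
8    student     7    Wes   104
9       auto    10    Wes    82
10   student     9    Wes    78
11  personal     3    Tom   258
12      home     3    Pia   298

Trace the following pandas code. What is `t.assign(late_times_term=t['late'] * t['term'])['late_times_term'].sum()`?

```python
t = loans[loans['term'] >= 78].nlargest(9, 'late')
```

filter rows where term >= 78:
     purpose  late client  term
0   personal    10    Ben   340
1       home     7    Wes   166
2        biz     8    Jon   229
3   personal     4    Tom   102
5       home     6    Tom    95
6    student     4    Ben   167
7        biz     0    Wes    83
8    student     7    Wes   104
9       auto    10    Wes    82
10   student     9    Wes    78
11  personal     3    Tom   258
12      home     3    Pia   298
take 9 rows with largest late:
     purpose  late client  term
0   personal    10    Ben   340
9       auto    10    Wes    82
10   student     9    Wes    78
2        biz     8    Jon   229
1       home     7    Wes   166
8    student     7    Wes   104
5       home     6    Tom    95
3   personal     4    Tom   102
6    student     4    Ben   167
add column late_times_term = t['late'] * t['term']:
     purpose  late client  term  late_times_term
0   personal    10    Ben   340             3400
9       auto    10    Wes    82              820
10   student     9    Wes    78              702
2        biz     8    Jon   229             1832
1       home     7    Wes   166             1162
8    student     7    Wes   104              728
5       home     6    Tom    95              570
3   personal     4    Tom   102              408
6    student     4    Ben   167              668
Hence 10290.

10290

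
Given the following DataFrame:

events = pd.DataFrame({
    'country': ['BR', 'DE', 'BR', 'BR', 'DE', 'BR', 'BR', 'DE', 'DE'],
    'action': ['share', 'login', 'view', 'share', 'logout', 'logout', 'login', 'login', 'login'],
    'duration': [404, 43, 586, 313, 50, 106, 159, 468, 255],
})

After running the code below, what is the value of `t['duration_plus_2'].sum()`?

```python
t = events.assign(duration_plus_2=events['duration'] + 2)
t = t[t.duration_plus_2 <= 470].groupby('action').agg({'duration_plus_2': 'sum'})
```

add column duration_plus_2 = events['duration'] + 2:
  country  action  duration  duration_plus_2
0      BR   share       404              406
1      DE   login        43               45
2      BR    view       586              588
3      BR   share       313              315
4      DE  logout        50               52
5      BR  logout       106              108
6      BR   login       159              161
7      DE   login       468              470
8      DE   login       255              257
filter rows where duration_plus_2 <= 470:
  country  action  duration  duration_plus_2
0      BR   share       404              406
1      DE   login        43               45
3      BR   share       313              315
4      DE  logout        50               52
5      BR  logout       106              108
6      BR   login       159              161
7      DE   login       468              470
8      DE   login       255              257
group by action, sum of duration_plus_2:
        duration_plus_2
action                 
login               933
logout              160
share               721
Then the sum of column 'duration_plus_2': 1814

1814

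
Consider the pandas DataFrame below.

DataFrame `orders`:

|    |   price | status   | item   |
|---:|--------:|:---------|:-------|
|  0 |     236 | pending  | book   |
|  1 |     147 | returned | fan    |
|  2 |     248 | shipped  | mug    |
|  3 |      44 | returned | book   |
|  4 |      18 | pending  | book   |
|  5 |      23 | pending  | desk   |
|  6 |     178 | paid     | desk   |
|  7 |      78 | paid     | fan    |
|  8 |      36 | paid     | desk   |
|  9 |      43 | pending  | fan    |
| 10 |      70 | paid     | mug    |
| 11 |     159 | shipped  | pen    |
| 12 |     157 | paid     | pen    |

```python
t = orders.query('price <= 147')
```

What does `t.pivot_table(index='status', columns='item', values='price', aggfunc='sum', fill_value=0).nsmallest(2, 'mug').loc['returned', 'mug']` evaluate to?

filter rows where price <= 147:
    price    status  item
1     147  returned   fan
3      44  returned  book
4      18   pending  book
5      23   pending  desk
7      78      paid   fan
8      36      paid  desk
9      43   pending   fan
10     70      paid   mug
pivot: rows=status, cols=item, sum(price):
item      book  desk  fan  mug
status                        
paid         0    36   78   70
pending     18    23   43    0
returned    44     0  147    0
take 2 rows with smallest mug:
item      book  desk  fan  mug
status                        
pending     18    23   43    0
returned    44     0  147    0

0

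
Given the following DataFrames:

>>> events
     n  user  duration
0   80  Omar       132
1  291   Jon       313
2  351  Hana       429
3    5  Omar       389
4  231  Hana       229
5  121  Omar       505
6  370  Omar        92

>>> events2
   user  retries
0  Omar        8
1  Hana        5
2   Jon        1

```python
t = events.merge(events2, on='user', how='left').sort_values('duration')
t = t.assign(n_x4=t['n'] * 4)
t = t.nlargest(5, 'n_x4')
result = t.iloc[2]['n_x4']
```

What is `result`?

1164

merge on 'user' (how='left') → 7 rows:
     n  user  duration  retries
0   80  Omar       132        8
1  291   Jon       313        1
2  351  Hana       429        5
3    5  Omar       389        8
4  231  Hana       229        5
5  121  Omar       505        8
6  370  Omar        92        8
sort by duration:
     n  user  duration  retries
6  370  Omar        92        8
0   80  Omar       132        8
4  231  Hana       229        5
1  291   Jon       313        1
3    5  Omar       389        8
2  351  Hana       429        5
5  121  Omar       505        8
add column n_x4 = t['n'] * 4:
     n  user  duration  retries  n_x4
6  370  Omar        92        8  1480
0   80  Omar       132        8   320
4  231  Hana       229        5   924
1  291   Jon       313        1  1164
3    5  Omar       389        8    20
2  351  Hana       429        5  1404
5  121  Omar       505        8   484
take 5 rows with largest n_x4:
     n  user  duration  retries  n_x4
6  370  Omar        92        8  1480
2  351  Hana       429        5  1404
1  291   Jon       313        1  1164
4  231  Hana       229        5   924
5  121  Omar       505        8   484
Finally, value at position 2, column 'n_x4' = 1164.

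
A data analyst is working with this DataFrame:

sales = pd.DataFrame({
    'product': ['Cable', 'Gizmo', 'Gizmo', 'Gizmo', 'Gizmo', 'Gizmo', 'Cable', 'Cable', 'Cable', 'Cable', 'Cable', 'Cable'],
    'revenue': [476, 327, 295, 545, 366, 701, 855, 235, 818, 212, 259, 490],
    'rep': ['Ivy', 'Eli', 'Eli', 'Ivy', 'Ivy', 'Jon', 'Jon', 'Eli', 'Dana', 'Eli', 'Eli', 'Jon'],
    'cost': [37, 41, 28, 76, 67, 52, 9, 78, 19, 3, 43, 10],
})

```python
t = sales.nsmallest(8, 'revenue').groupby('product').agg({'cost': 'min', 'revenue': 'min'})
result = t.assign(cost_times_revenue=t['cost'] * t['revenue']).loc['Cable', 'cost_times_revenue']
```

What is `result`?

take 8 rows with smallest revenue:
   product  revenue  rep  cost
9    Cable      212  Eli     3
7    Cable      235  Eli    78
10   Cable      259  Eli    43
2    Gizmo      295  Eli    28
1    Gizmo      327  Eli    41
4    Gizmo      366  Ivy    67
0    Cable      476  Ivy    37
11   Cable      490  Jon    10
group by product: min(cost), min(revenue):
         cost  revenue
product               
Cable       3      212
Gizmo      28      295
add column cost_times_revenue = t['cost'] * t['revenue']:
         cost  revenue  cost_times_revenue
product                                   
Cable       3      212                 636
Gizmo      28      295                8260
Finally, value at row 'Cable', column 'cost_times_revenue' = 636.

636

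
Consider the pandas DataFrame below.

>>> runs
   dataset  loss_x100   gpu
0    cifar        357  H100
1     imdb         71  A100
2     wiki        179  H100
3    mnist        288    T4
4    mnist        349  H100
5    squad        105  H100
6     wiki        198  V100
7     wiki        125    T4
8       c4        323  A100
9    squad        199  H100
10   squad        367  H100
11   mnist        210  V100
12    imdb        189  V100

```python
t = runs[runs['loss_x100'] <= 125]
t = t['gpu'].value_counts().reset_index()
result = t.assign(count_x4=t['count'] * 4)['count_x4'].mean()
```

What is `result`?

filter rows where loss_x100 <= 125:
  dataset  loss_x100   gpu
1    imdb         71  A100
5   squad        105  H100
7    wiki        125    T4
value_counts of gpu:
gpu
A100    1
H100    1
T4      1
Name: count, dtype: int64
reset_index():
    gpu  count
0  A100      1
1  H100      1
2    T4      1
add column count_x4 = t['count'] * 4:
    gpu  count  count_x4
0  A100      1         4
1  H100      1         4
2    T4      1         4
Reading off the mean of column 'count_x4', we get 4.0.

4.0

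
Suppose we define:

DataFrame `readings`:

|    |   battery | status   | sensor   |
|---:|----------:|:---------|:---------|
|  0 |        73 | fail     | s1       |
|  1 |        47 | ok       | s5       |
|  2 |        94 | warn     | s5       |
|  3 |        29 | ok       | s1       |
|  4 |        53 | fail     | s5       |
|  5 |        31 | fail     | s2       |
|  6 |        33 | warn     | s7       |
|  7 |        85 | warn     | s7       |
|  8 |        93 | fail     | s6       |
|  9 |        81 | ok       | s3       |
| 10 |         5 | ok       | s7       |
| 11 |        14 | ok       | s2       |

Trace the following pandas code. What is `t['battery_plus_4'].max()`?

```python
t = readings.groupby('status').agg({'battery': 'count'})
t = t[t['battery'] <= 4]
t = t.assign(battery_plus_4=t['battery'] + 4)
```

group by status, count of battery:
        battery
status         
fail          4
ok            5
warn          3
filter rows where battery <= 4:
        battery
status         
fail          4
warn          3
add column battery_plus_4 = t['battery'] + 4:
        battery  battery_plus_4
status                         
fail          4               8
warn          3               7
Finally, max of column 'battery_plus_4' = 8.

8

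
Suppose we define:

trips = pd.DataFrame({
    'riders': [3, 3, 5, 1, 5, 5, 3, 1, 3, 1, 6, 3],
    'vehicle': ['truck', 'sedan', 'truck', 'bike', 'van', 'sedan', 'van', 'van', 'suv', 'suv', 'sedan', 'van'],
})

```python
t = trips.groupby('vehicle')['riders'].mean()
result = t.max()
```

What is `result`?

4.66666666667

group by vehicle, mean of riders:
vehicle
bike     1.000000
sedan    4.666667
suv      2.000000
truck    4.000000
van      3.000000
Name: riders, dtype: float64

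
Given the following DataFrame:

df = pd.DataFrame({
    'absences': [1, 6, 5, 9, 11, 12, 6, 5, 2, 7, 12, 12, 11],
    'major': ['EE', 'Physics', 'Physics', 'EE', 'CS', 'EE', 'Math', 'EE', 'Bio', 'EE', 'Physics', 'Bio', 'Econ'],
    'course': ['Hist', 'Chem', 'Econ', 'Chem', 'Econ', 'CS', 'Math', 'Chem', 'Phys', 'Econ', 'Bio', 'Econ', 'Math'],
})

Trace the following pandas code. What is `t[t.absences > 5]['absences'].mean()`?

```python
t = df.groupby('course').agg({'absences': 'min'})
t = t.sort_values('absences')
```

10.0

group by course, min of absences:
        absences
course          
Bio           12
CS            12
Chem           5
Econ           5
Hist           1
Math           6
Phys           2
sort by absences:
        absences
course          
Hist           1
Phys           2
Chem           5
Econ           5
Math           6
Bio           12
CS            12
filter rows where absences > 5:
        absences
course          
Math           6
Bio           12
CS            12
Taking the mean of column 'absences' gives 10.0.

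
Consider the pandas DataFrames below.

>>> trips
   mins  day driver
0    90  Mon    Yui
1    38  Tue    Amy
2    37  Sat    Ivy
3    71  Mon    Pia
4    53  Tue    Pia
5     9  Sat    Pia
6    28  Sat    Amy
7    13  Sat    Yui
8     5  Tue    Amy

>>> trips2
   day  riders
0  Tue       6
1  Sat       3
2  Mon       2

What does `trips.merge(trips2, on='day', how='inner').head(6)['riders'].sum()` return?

22

merge on 'day' (how='inner') → 9 rows:
   mins  day driver  riders
0    90  Mon    Yui       2
1    38  Tue    Amy       6
2    37  Sat    Ivy       3
3    71  Mon    Pia       2
4    53  Tue    Pia       6
5     9  Sat    Pia       3
6    28  Sat    Amy       3
7    13  Sat    Yui       3
8     5  Tue    Amy       6
take first 6 rows:
   mins  day driver  riders
0    90  Mon    Yui       2
1    38  Tue    Amy       6
2    37  Sat    Ivy       3
3    71  Mon    Pia       2
4    53  Tue    Pia       6
5     9  Sat    Pia       3
The sum of column 'riders' is 22.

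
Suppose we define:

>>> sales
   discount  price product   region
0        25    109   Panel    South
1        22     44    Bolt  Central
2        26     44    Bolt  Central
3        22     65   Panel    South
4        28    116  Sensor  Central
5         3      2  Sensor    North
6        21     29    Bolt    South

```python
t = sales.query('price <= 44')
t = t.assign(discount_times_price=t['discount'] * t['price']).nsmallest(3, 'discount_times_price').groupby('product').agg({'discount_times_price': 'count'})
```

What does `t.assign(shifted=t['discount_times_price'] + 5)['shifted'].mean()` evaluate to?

6.5

filter rows where price <= 44:
   discount  price product   region
1        22     44    Bolt  Central
2        26     44    Bolt  Central
5         3      2  Sensor    North
6        21     29    Bolt    South
add column discount_times_price = t['discount'] * t['price']:
   discount  price product   region  discount_times_price
1        22     44    Bolt  Central                   968
2        26     44    Bolt  Central                  1144
5         3      2  Sensor    North                     6
6        21     29    Bolt    South                   609
take 3 rows with smallest discount_times_price:
   discount  price product   region  discount_times_price
5         3      2  Sensor    North                     6
6        21     29    Bolt    South                   609
1        22     44    Bolt  Central                   968
group by product, count of discount_times_price:
         discount_times_price
product                      
Bolt                        2
Sensor                      1
add column shifted = t['discount_times_price'] + 5:
         discount_times_price  shifted
product                               
Bolt                        2        7
Sensor                      1        6
mean of column 'shifted' → 6.5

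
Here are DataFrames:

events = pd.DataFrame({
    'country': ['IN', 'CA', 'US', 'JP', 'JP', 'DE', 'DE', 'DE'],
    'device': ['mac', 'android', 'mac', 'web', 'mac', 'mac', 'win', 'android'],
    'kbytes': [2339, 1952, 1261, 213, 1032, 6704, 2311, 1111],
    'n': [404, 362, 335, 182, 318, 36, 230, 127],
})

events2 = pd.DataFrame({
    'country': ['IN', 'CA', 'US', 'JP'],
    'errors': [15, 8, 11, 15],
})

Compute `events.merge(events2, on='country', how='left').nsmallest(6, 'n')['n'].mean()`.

merge on 'country' (how='left') → 8 rows:
  country   device  kbytes    n  errors
0      IN      mac    2339  404    15.0
1      CA  android    1952  362     8.0
2      US      mac    1261  335    11.0
3      JP      web     213  182    15.0
4      JP      mac    1032  318    15.0
5      DE      mac    6704   36     NaN
6      DE      win    2311  230     NaN
7      DE  android    1111  127     NaN
take 6 rows with smallest n:
  country   device  kbytes    n  errors
5      DE      mac    6704   36     NaN
7      DE  android    1111  127     NaN
3      JP      web     213  182    15.0
6      DE      win    2311  230     NaN
4      JP      mac    1032  318    15.0
2      US      mac    1261  335    11.0

204.666666667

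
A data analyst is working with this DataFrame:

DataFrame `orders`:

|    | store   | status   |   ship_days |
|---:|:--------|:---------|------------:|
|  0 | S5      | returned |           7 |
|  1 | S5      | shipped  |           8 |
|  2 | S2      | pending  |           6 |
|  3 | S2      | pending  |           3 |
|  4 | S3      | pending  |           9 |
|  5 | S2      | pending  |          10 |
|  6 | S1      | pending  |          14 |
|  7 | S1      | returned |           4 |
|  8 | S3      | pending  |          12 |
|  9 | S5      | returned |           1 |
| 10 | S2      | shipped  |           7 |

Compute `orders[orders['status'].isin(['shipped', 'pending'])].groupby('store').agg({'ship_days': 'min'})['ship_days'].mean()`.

8.5

filter rows where status in ['shipped', 'pending']:
   store   status  ship_days
1     S5  shipped          8
2     S2  pending          6
3     S2  pending          3
4     S3  pending          9
5     S2  pending         10
6     S1  pending         14
8     S3  pending         12
10    S2  shipped          7
group by store, min of ship_days:
       ship_days
store           
S1            14
S2             3
S3             9
S5             8
Taking the mean of column 'ship_days' gives 8.5.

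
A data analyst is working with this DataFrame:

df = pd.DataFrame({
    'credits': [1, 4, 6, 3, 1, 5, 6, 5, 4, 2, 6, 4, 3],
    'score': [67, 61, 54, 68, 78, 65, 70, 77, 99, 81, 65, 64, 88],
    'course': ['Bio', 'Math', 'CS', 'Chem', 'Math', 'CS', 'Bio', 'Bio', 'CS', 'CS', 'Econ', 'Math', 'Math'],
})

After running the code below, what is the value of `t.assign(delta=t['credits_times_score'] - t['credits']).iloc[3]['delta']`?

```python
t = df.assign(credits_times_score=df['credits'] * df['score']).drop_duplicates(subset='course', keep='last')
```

384

add column credits_times_score = df['credits'] * df['score']:
    credits  score course  credits_times_score
0         1     67    Bio                   67
1         4     61   Math                  244
2         6     54     CS                  324
3         3     68   Chem                  204
4         1     78   Math                   78
5         5     65     CS                  325
6         6     70    Bio                  420
7         5     77    Bio                  385
8         4     99     CS                  396
9         2     81     CS                  162
10        6     65   Econ                  390
11        4     64   Math                  256
12        3     88   Math                  264
drop duplicate course (keep=last):
    credits  score course  credits_times_score
3         3     68   Chem                  204
7         5     77    Bio                  385
9         2     81     CS                  162
10        6     65   Econ                  390
12        3     88   Math                  264
add column delta = t['credits_times_score'] - t['credits']:
    credits  score course  credits_times_score  delta
3         3     68   Chem                  204    201
7         5     77    Bio                  385    380
9         2     81     CS                  162    160
10        6     65   Econ                  390    384
12        3     88   Math                  264    261
Reading off the value at position 3, column 'delta', we get 384.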